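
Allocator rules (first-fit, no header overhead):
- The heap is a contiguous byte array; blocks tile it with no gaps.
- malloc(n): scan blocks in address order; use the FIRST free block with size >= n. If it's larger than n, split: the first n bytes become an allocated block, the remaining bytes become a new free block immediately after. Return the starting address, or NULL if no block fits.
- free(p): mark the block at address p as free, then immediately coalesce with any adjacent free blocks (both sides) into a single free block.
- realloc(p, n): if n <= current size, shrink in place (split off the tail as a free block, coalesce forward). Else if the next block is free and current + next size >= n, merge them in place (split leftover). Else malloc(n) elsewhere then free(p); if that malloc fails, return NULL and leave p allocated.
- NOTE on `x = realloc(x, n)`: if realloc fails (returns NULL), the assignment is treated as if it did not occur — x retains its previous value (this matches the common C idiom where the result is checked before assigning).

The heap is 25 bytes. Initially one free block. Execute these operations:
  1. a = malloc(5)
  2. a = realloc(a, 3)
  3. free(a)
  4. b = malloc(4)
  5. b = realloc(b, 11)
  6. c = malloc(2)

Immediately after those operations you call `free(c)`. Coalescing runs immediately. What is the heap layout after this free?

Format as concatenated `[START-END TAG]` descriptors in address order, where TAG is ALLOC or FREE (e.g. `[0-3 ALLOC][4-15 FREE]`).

Answer: [0-10 ALLOC][11-24 FREE]

Derivation:
Op 1: a = malloc(5) -> a = 0; heap: [0-4 ALLOC][5-24 FREE]
Op 2: a = realloc(a, 3) -> a = 0; heap: [0-2 ALLOC][3-24 FREE]
Op 3: free(a) -> (freed a); heap: [0-24 FREE]
Op 4: b = malloc(4) -> b = 0; heap: [0-3 ALLOC][4-24 FREE]
Op 5: b = realloc(b, 11) -> b = 0; heap: [0-10 ALLOC][11-24 FREE]
Op 6: c = malloc(2) -> c = 11; heap: [0-10 ALLOC][11-12 ALLOC][13-24 FREE]
free(c): c = 11 -> block [11-12 ALLOC]; mark free, coalesce with adjacent free neighbors -> [0-10 ALLOC][11-24 FREE]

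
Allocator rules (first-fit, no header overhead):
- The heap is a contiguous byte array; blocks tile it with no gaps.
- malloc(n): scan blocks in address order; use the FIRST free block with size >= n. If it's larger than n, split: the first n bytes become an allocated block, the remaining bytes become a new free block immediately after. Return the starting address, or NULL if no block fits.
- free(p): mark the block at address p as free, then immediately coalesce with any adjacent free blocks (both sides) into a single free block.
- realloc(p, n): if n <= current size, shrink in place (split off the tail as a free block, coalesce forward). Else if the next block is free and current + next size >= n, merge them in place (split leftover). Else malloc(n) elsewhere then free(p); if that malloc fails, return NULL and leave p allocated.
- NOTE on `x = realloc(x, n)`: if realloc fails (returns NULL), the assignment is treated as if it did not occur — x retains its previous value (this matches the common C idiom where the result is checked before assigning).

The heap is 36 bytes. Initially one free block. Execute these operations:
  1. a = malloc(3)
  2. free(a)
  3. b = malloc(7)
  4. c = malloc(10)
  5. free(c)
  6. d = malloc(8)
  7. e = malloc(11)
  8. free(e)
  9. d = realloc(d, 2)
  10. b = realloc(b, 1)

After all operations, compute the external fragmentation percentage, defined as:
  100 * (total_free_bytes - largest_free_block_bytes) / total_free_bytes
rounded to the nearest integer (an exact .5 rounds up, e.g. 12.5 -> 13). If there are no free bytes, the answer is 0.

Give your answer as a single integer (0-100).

Answer: 18

Derivation:
Op 1: a = malloc(3) -> a = 0; heap: [0-2 ALLOC][3-35 FREE]
Op 2: free(a) -> (freed a); heap: [0-35 FREE]
Op 3: b = malloc(7) -> b = 0; heap: [0-6 ALLOC][7-35 FREE]
Op 4: c = malloc(10) -> c = 7; heap: [0-6 ALLOC][7-16 ALLOC][17-35 FREE]
Op 5: free(c) -> (freed c); heap: [0-6 ALLOC][7-35 FREE]
Op 6: d = malloc(8) -> d = 7; heap: [0-6 ALLOC][7-14 ALLOC][15-35 FREE]
Op 7: e = malloc(11) -> e = 15; heap: [0-6 ALLOC][7-14 ALLOC][15-25 ALLOC][26-35 FREE]
Op 8: free(e) -> (freed e); heap: [0-6 ALLOC][7-14 ALLOC][15-35 FREE]
Op 9: d = realloc(d, 2) -> d = 7; heap: [0-6 ALLOC][7-8 ALLOC][9-35 FREE]
Op 10: b = realloc(b, 1) -> b = 0; heap: [0-0 ALLOC][1-6 FREE][7-8 ALLOC][9-35 FREE]
Free blocks: [6 27] total_free=33 largest=27 -> 100*(33-27)/33 = 600/33 ≈ 18.182 -> rounds to 18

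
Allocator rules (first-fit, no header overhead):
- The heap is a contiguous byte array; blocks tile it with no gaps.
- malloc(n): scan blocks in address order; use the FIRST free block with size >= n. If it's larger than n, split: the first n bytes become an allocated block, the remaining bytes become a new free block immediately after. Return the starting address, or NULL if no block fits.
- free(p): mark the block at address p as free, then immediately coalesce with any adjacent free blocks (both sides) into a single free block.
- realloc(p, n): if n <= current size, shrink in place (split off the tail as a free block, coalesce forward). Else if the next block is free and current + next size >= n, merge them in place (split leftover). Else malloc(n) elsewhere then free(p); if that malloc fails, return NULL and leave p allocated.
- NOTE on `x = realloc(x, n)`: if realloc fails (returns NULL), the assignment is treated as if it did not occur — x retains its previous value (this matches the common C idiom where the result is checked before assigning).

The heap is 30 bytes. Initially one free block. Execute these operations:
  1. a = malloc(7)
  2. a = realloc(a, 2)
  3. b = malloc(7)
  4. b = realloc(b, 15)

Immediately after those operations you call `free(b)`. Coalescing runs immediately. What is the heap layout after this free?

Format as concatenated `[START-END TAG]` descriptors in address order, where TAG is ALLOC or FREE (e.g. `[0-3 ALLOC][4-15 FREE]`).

Op 1: a = malloc(7) -> a = 0; heap: [0-6 ALLOC][7-29 FREE]
Op 2: a = realloc(a, 2) -> a = 0; heap: [0-1 ALLOC][2-29 FREE]
Op 3: b = malloc(7) -> b = 2; heap: [0-1 ALLOC][2-8 ALLOC][9-29 FREE]
Op 4: b = realloc(b, 15) -> b = 2; heap: [0-1 ALLOC][2-16 ALLOC][17-29 FREE]
free(b): b = 2 -> block [2-16 ALLOC]; mark free, coalesce with adjacent free neighbors -> [0-1 ALLOC][2-29 FREE]

Answer: [0-1 ALLOC][2-29 FREE]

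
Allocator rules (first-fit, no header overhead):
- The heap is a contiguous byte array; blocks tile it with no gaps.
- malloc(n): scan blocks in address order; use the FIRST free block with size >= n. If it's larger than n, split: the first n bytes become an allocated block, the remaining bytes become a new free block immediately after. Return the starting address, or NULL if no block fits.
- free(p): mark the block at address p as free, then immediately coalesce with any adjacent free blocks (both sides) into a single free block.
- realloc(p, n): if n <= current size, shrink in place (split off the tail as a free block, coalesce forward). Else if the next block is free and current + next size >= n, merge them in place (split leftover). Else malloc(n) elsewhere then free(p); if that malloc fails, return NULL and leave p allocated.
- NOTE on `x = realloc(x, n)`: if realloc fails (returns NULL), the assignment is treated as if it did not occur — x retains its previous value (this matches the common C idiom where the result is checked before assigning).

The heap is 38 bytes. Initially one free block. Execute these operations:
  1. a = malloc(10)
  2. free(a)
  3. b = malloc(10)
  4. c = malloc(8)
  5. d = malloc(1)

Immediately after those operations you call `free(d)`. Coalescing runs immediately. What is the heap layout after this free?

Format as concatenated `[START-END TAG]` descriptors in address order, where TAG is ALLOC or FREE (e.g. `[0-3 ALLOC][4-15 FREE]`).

Answer: [0-9 ALLOC][10-17 ALLOC][18-37 FREE]

Derivation:
Op 1: a = malloc(10) -> a = 0; heap: [0-9 ALLOC][10-37 FREE]
Op 2: free(a) -> (freed a); heap: [0-37 FREE]
Op 3: b = malloc(10) -> b = 0; heap: [0-9 ALLOC][10-37 FREE]
Op 4: c = malloc(8) -> c = 10; heap: [0-9 ALLOC][10-17 ALLOC][18-37 FREE]
Op 5: d = malloc(1) -> d = 18; heap: [0-9 ALLOC][10-17 ALLOC][18-18 ALLOC][19-37 FREE]
free(d): d = 18 -> block [18-18 ALLOC]; mark free, coalesce with adjacent free neighbors -> [0-9 ALLOC][10-17 ALLOC][18-37 FREE]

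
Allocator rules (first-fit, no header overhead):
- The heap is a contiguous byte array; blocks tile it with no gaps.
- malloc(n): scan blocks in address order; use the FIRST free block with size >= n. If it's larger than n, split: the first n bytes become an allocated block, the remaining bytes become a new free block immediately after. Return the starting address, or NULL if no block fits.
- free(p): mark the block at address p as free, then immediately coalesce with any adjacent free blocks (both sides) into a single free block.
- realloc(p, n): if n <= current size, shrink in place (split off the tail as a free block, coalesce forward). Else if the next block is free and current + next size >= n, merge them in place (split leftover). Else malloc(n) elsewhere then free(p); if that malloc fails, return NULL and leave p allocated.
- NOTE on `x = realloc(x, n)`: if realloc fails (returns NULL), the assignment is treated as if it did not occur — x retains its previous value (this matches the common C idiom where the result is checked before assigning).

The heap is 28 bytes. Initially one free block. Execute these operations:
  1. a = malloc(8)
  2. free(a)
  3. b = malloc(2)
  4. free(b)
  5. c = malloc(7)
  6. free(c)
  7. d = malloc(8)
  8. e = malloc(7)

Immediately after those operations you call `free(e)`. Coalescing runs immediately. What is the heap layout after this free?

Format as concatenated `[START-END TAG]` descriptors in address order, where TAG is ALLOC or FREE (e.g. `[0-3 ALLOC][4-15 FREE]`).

Op 1: a = malloc(8) -> a = 0; heap: [0-7 ALLOC][8-27 FREE]
Op 2: free(a) -> (freed a); heap: [0-27 FREE]
Op 3: b = malloc(2) -> b = 0; heap: [0-1 ALLOC][2-27 FREE]
Op 4: free(b) -> (freed b); heap: [0-27 FREE]
Op 5: c = malloc(7) -> c = 0; heap: [0-6 ALLOC][7-27 FREE]
Op 6: free(c) -> (freed c); heap: [0-27 FREE]
Op 7: d = malloc(8) -> d = 0; heap: [0-7 ALLOC][8-27 FREE]
Op 8: e = malloc(7) -> e = 8; heap: [0-7 ALLOC][8-14 ALLOC][15-27 FREE]
free(e): e = 8 -> block [8-14 ALLOC]; mark free, coalesce with adjacent free neighbors -> [0-7 ALLOC][8-27 FREE]

Answer: [0-7 ALLOC][8-27 FREE]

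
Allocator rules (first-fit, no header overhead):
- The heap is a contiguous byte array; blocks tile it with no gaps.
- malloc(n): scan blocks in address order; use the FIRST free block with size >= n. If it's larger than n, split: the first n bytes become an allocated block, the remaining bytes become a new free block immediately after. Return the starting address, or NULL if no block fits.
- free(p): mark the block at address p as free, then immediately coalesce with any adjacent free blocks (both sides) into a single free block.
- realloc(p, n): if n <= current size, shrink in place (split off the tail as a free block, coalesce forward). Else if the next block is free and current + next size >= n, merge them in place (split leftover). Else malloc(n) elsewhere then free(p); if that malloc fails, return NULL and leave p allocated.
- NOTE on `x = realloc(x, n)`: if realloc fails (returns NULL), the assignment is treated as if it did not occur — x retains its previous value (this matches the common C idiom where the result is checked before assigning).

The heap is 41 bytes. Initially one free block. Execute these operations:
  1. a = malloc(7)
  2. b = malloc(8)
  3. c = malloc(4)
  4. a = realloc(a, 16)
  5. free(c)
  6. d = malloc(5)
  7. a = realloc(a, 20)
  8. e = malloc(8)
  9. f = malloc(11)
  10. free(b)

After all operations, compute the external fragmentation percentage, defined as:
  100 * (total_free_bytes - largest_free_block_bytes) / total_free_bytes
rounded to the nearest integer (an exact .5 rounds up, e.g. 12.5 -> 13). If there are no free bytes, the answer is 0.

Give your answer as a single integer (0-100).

Op 1: a = malloc(7) -> a = 0; heap: [0-6 ALLOC][7-40 FREE]
Op 2: b = malloc(8) -> b = 7; heap: [0-6 ALLOC][7-14 ALLOC][15-40 FREE]
Op 3: c = malloc(4) -> c = 15; heap: [0-6 ALLOC][7-14 ALLOC][15-18 ALLOC][19-40 FREE]
Op 4: a = realloc(a, 16) -> a = 19; heap: [0-6 FREE][7-14 ALLOC][15-18 ALLOC][19-34 ALLOC][35-40 FREE]
Op 5: free(c) -> (freed c); heap: [0-6 FREE][7-14 ALLOC][15-18 FREE][19-34 ALLOC][35-40 FREE]
Op 6: d = malloc(5) -> d = 0; heap: [0-4 ALLOC][5-6 FREE][7-14 ALLOC][15-18 FREE][19-34 ALLOC][35-40 FREE]
Op 7: a = realloc(a, 20) -> a = 19; heap: [0-4 ALLOC][5-6 FREE][7-14 ALLOC][15-18 FREE][19-38 ALLOC][39-40 FREE]
Op 8: e = malloc(8) -> e = NULL; heap: [0-4 ALLOC][5-6 FREE][7-14 ALLOC][15-18 FREE][19-38 ALLOC][39-40 FREE]
Op 9: f = malloc(11) -> f = NULL; heap: [0-4 ALLOC][5-6 FREE][7-14 ALLOC][15-18 FREE][19-38 ALLOC][39-40 FREE]
Op 10: free(b) -> (freed b); heap: [0-4 ALLOC][5-18 FREE][19-38 ALLOC][39-40 FREE]
Free blocks: [14 2] total_free=16 largest=14 -> 100*(16-14)/16 = 200/16 = 12.5 -> rounds to 13

Answer: 13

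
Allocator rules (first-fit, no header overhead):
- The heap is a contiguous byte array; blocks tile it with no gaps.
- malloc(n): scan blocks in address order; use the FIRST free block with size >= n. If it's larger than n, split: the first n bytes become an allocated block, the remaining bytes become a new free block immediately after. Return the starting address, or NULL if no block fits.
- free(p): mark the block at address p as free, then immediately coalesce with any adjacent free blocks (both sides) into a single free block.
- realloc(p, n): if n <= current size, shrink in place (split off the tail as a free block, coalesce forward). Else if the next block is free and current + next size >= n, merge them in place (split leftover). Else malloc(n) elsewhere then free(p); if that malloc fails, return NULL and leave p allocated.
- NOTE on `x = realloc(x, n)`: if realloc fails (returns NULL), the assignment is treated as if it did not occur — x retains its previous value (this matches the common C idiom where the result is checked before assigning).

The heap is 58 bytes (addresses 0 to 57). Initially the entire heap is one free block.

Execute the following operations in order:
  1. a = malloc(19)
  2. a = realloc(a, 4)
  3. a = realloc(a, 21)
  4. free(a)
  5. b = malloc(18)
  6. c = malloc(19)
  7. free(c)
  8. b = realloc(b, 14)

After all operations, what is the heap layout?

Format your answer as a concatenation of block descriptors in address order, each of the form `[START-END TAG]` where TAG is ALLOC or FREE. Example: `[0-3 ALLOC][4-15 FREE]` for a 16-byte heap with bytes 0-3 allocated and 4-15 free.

Op 1: a = malloc(19) -> a = 0; heap: [0-18 ALLOC][19-57 FREE]
Op 2: a = realloc(a, 4) -> a = 0; heap: [0-3 ALLOC][4-57 FREE]
Op 3: a = realloc(a, 21) -> a = 0; heap: [0-20 ALLOC][21-57 FREE]
Op 4: free(a) -> (freed a); heap: [0-57 FREE]
Op 5: b = malloc(18) -> b = 0; heap: [0-17 ALLOC][18-57 FREE]
Op 6: c = malloc(19) -> c = 18; heap: [0-17 ALLOC][18-36 ALLOC][37-57 FREE]
Op 7: free(c) -> (freed c); heap: [0-17 ALLOC][18-57 FREE]
Op 8: b = realloc(b, 14) -> b = 0; heap: [0-13 ALLOC][14-57 FREE]

Answer: [0-13 ALLOC][14-57 FREE]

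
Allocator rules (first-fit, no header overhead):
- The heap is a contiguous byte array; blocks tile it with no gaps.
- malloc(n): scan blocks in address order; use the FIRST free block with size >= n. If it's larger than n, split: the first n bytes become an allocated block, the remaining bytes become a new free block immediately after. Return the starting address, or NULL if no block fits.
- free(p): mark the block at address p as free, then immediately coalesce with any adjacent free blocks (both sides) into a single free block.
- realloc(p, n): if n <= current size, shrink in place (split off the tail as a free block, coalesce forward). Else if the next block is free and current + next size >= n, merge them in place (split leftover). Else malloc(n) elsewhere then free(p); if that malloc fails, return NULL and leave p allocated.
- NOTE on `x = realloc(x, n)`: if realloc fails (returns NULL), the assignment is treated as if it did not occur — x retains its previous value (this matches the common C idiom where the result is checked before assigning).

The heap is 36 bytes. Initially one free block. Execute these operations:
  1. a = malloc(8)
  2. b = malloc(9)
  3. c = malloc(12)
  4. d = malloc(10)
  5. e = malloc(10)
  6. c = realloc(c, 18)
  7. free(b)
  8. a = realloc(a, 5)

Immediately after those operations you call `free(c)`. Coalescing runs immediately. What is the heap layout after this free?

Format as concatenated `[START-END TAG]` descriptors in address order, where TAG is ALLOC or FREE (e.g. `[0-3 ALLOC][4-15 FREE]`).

Answer: [0-4 ALLOC][5-35 FREE]

Derivation:
Op 1: a = malloc(8) -> a = 0; heap: [0-7 ALLOC][8-35 FREE]
Op 2: b = malloc(9) -> b = 8; heap: [0-7 ALLOC][8-16 ALLOC][17-35 FREE]
Op 3: c = malloc(12) -> c = 17; heap: [0-7 ALLOC][8-16 ALLOC][17-28 ALLOC][29-35 FREE]
Op 4: d = malloc(10) -> d = NULL; heap: [0-7 ALLOC][8-16 ALLOC][17-28 ALLOC][29-35 FREE]
Op 5: e = malloc(10) -> e = NULL; heap: [0-7 ALLOC][8-16 ALLOC][17-28 ALLOC][29-35 FREE]
Op 6: c = realloc(c, 18) -> c = 17; heap: [0-7 ALLOC][8-16 ALLOC][17-34 ALLOC][35-35 FREE]
Op 7: free(b) -> (freed b); heap: [0-7 ALLOC][8-16 FREE][17-34 ALLOC][35-35 FREE]
Op 8: a = realloc(a, 5) -> a = 0; heap: [0-4 ALLOC][5-16 FREE][17-34 ALLOC][35-35 FREE]
free(c): c = 17 -> block [17-34 ALLOC]; mark free, coalesce with adjacent free neighbors -> [0-4 ALLOC][5-35 FREE]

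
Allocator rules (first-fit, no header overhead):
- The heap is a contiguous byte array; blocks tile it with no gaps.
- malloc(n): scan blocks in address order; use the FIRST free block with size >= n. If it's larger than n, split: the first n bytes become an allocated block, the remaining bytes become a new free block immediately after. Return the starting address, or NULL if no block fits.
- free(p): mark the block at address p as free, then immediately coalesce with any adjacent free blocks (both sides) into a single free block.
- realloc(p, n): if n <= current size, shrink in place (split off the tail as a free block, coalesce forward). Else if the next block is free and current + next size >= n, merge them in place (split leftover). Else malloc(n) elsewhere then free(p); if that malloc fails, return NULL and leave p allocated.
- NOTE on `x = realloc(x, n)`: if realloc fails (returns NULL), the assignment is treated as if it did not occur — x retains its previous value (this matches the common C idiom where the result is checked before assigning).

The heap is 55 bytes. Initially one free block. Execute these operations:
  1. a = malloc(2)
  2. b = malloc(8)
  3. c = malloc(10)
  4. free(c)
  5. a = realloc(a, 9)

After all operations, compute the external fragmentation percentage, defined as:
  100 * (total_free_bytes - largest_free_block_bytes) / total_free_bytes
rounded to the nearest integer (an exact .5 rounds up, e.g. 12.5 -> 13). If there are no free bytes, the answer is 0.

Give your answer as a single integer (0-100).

Op 1: a = malloc(2) -> a = 0; heap: [0-1 ALLOC][2-54 FREE]
Op 2: b = malloc(8) -> b = 2; heap: [0-1 ALLOC][2-9 ALLOC][10-54 FREE]
Op 3: c = malloc(10) -> c = 10; heap: [0-1 ALLOC][2-9 ALLOC][10-19 ALLOC][20-54 FREE]
Op 4: free(c) -> (freed c); heap: [0-1 ALLOC][2-9 ALLOC][10-54 FREE]
Op 5: a = realloc(a, 9) -> a = 10; heap: [0-1 FREE][2-9 ALLOC][10-18 ALLOC][19-54 FREE]
Free blocks: [2 36] total_free=38 largest=36 -> 100*(38-36)/38 = 200/38 ≈ 5.263 -> rounds to 5

Answer: 5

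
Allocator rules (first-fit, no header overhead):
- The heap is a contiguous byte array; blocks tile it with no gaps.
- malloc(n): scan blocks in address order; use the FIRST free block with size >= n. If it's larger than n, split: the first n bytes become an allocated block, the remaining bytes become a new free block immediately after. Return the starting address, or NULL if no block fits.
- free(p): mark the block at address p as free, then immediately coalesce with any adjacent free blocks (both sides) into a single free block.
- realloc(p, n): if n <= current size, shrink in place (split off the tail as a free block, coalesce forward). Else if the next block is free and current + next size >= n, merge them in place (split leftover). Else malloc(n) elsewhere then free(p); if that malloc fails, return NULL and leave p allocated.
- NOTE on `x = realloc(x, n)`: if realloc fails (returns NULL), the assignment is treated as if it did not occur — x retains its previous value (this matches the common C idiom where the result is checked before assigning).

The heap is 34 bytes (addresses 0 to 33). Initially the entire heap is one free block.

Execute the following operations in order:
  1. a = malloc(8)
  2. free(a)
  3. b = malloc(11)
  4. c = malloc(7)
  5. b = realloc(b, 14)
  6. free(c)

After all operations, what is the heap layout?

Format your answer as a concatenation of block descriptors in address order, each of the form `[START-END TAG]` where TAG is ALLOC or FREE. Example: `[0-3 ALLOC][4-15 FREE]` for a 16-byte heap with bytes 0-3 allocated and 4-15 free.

Op 1: a = malloc(8) -> a = 0; heap: [0-7 ALLOC][8-33 FREE]
Op 2: free(a) -> (freed a); heap: [0-33 FREE]
Op 3: b = malloc(11) -> b = 0; heap: [0-10 ALLOC][11-33 FREE]
Op 4: c = malloc(7) -> c = 11; heap: [0-10 ALLOC][11-17 ALLOC][18-33 FREE]
Op 5: b = realloc(b, 14) -> b = 18; heap: [0-10 FREE][11-17 ALLOC][18-31 ALLOC][32-33 FREE]
Op 6: free(c) -> (freed c); heap: [0-17 FREE][18-31 ALLOC][32-33 FREE]

Answer: [0-17 FREE][18-31 ALLOC][32-33 FREE]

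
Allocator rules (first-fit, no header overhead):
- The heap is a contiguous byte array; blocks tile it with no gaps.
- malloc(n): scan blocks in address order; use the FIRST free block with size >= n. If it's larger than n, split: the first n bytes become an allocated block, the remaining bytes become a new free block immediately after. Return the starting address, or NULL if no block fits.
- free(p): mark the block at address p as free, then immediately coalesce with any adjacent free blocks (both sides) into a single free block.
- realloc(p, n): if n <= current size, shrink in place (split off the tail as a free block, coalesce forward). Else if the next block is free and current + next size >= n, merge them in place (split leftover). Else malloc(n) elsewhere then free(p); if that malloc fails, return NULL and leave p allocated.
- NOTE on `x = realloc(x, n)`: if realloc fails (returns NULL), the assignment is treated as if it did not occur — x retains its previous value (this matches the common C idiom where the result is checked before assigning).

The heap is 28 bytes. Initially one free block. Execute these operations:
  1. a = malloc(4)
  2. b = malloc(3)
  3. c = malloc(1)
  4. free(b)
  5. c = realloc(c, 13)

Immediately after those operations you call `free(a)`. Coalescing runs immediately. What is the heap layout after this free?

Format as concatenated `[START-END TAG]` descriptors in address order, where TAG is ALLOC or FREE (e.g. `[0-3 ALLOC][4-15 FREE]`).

Answer: [0-6 FREE][7-19 ALLOC][20-27 FREE]

Derivation:
Op 1: a = malloc(4) -> a = 0; heap: [0-3 ALLOC][4-27 FREE]
Op 2: b = malloc(3) -> b = 4; heap: [0-3 ALLOC][4-6 ALLOC][7-27 FREE]
Op 3: c = malloc(1) -> c = 7; heap: [0-3 ALLOC][4-6 ALLOC][7-7 ALLOC][8-27 FREE]
Op 4: free(b) -> (freed b); heap: [0-3 ALLOC][4-6 FREE][7-7 ALLOC][8-27 FREE]
Op 5: c = realloc(c, 13) -> c = 7; heap: [0-3 ALLOC][4-6 FREE][7-19 ALLOC][20-27 FREE]
free(a): a = 0 -> block [0-3 ALLOC]; mark free, coalesce with adjacent free neighbors -> [0-6 FREE][7-19 ALLOC][20-27 FREE]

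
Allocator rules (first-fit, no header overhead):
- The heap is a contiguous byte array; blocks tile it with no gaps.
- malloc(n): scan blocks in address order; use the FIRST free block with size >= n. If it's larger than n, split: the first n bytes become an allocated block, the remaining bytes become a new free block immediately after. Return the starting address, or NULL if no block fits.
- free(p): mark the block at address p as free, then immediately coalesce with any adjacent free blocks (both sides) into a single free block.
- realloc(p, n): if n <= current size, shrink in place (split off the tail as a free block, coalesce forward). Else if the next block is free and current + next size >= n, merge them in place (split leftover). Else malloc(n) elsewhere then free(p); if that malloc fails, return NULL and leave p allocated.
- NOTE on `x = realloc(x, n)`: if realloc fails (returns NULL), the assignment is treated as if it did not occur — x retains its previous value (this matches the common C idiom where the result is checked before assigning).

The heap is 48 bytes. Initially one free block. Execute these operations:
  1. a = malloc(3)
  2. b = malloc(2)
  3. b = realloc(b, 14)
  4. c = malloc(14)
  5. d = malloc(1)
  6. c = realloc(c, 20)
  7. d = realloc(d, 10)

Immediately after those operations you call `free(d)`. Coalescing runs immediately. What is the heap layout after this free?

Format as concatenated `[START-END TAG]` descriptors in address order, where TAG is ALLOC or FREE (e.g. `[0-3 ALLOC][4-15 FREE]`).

Op 1: a = malloc(3) -> a = 0; heap: [0-2 ALLOC][3-47 FREE]
Op 2: b = malloc(2) -> b = 3; heap: [0-2 ALLOC][3-4 ALLOC][5-47 FREE]
Op 3: b = realloc(b, 14) -> b = 3; heap: [0-2 ALLOC][3-16 ALLOC][17-47 FREE]
Op 4: c = malloc(14) -> c = 17; heap: [0-2 ALLOC][3-16 ALLOC][17-30 ALLOC][31-47 FREE]
Op 5: d = malloc(1) -> d = 31; heap: [0-2 ALLOC][3-16 ALLOC][17-30 ALLOC][31-31 ALLOC][32-47 FREE]
Op 6: c = realloc(c, 20) -> NULL (c unchanged); heap: [0-2 ALLOC][3-16 ALLOC][17-30 ALLOC][31-31 ALLOC][32-47 FREE]
Op 7: d = realloc(d, 10) -> d = 31; heap: [0-2 ALLOC][3-16 ALLOC][17-30 ALLOC][31-40 ALLOC][41-47 FREE]
free(d): d = 31 -> block [31-40 ALLOC]; mark free, coalesce with adjacent free neighbors -> [0-2 ALLOC][3-16 ALLOC][17-30 ALLOC][31-47 FREE]

Answer: [0-2 ALLOC][3-16 ALLOC][17-30 ALLOC][31-47 FREE]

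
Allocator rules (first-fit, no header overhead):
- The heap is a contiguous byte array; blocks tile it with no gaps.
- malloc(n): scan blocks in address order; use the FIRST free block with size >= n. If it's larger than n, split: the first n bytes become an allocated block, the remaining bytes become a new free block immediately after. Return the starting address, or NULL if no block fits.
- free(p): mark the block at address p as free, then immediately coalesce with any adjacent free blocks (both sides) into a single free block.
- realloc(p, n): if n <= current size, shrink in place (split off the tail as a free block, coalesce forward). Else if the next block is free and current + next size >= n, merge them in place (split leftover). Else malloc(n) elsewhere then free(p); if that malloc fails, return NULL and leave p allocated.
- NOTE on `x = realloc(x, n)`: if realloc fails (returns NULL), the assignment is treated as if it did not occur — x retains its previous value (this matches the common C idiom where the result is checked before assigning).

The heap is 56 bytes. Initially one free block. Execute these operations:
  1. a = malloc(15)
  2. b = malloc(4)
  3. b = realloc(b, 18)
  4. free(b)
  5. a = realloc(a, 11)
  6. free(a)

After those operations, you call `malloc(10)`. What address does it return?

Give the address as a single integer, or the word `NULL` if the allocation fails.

Answer: 0

Derivation:
Op 1: a = malloc(15) -> a = 0; heap: [0-14 ALLOC][15-55 FREE]
Op 2: b = malloc(4) -> b = 15; heap: [0-14 ALLOC][15-18 ALLOC][19-55 FREE]
Op 3: b = realloc(b, 18) -> b = 15; heap: [0-14 ALLOC][15-32 ALLOC][33-55 FREE]
Op 4: free(b) -> (freed b); heap: [0-14 ALLOC][15-55 FREE]
Op 5: a = realloc(a, 11) -> a = 0; heap: [0-10 ALLOC][11-55 FREE]
Op 6: free(a) -> (freed a); heap: [0-55 FREE]
malloc(10): first-fit scan over [0-55 FREE] -> 0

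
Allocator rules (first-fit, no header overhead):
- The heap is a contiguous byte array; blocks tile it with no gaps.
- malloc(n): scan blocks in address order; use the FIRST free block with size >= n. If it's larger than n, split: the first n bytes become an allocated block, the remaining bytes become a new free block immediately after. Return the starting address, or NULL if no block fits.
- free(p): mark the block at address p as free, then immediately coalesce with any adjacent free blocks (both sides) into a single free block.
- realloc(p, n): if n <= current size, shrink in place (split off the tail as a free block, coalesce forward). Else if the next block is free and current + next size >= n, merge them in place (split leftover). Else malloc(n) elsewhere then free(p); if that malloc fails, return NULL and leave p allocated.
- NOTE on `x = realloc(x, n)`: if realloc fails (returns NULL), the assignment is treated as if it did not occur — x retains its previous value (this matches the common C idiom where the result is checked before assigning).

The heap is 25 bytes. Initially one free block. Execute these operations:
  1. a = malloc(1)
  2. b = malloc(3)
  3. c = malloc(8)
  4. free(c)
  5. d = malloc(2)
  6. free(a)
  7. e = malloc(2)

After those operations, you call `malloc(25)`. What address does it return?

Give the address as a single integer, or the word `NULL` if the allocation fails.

Answer: NULL

Derivation:
Op 1: a = malloc(1) -> a = 0; heap: [0-0 ALLOC][1-24 FREE]
Op 2: b = malloc(3) -> b = 1; heap: [0-0 ALLOC][1-3 ALLOC][4-24 FREE]
Op 3: c = malloc(8) -> c = 4; heap: [0-0 ALLOC][1-3 ALLOC][4-11 ALLOC][12-24 FREE]
Op 4: free(c) -> (freed c); heap: [0-0 ALLOC][1-3 ALLOC][4-24 FREE]
Op 5: d = malloc(2) -> d = 4; heap: [0-0 ALLOC][1-3 ALLOC][4-5 ALLOC][6-24 FREE]
Op 6: free(a) -> (freed a); heap: [0-0 FREE][1-3 ALLOC][4-5 ALLOC][6-24 FREE]
Op 7: e = malloc(2) -> e = 6; heap: [0-0 FREE][1-3 ALLOC][4-5 ALLOC][6-7 ALLOC][8-24 FREE]
malloc(25): first-fit scan over [0-0 FREE][1-3 ALLOC][4-5 ALLOC][6-7 ALLOC][8-24 FREE] -> NULL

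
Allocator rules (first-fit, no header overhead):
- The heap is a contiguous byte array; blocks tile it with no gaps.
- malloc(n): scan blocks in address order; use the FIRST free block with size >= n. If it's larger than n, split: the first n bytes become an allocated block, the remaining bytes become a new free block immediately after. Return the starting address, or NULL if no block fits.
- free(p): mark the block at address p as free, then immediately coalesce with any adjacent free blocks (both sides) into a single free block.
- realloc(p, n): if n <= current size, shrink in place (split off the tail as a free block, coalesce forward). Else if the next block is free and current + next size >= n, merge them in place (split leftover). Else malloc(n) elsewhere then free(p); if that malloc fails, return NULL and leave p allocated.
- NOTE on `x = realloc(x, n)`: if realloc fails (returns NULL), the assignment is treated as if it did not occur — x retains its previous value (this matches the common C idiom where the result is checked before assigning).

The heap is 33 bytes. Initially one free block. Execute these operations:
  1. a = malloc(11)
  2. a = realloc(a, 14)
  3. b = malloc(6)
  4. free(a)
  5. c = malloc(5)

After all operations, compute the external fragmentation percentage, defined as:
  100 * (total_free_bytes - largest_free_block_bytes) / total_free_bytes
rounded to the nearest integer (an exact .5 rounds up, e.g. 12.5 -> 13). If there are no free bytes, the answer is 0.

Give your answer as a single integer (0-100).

Op 1: a = malloc(11) -> a = 0; heap: [0-10 ALLOC][11-32 FREE]
Op 2: a = realloc(a, 14) -> a = 0; heap: [0-13 ALLOC][14-32 FREE]
Op 3: b = malloc(6) -> b = 14; heap: [0-13 ALLOC][14-19 ALLOC][20-32 FREE]
Op 4: free(a) -> (freed a); heap: [0-13 FREE][14-19 ALLOC][20-32 FREE]
Op 5: c = malloc(5) -> c = 0; heap: [0-4 ALLOC][5-13 FREE][14-19 ALLOC][20-32 FREE]
Free blocks: [9 13] total_free=22 largest=13 -> 100*(22-13)/22 = 900/22 ≈ 40.909 -> rounds to 41

Answer: 41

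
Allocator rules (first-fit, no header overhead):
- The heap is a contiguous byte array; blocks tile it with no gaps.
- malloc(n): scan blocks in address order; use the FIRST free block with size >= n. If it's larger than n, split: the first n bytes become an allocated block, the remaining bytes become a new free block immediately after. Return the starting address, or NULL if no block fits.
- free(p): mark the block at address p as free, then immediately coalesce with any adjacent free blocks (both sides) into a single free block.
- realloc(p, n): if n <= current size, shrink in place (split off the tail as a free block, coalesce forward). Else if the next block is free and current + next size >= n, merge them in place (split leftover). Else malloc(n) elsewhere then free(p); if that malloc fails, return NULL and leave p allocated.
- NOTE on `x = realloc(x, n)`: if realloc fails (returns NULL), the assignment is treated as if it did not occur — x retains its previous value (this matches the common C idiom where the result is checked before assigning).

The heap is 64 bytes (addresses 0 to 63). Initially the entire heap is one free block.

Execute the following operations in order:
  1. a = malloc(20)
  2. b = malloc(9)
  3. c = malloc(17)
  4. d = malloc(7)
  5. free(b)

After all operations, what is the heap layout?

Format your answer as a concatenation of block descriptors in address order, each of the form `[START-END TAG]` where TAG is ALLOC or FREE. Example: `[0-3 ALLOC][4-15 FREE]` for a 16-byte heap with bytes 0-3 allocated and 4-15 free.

Op 1: a = malloc(20) -> a = 0; heap: [0-19 ALLOC][20-63 FREE]
Op 2: b = malloc(9) -> b = 20; heap: [0-19 ALLOC][20-28 ALLOC][29-63 FREE]
Op 3: c = malloc(17) -> c = 29; heap: [0-19 ALLOC][20-28 ALLOC][29-45 ALLOC][46-63 FREE]
Op 4: d = malloc(7) -> d = 46; heap: [0-19 ALLOC][20-28 ALLOC][29-45 ALLOC][46-52 ALLOC][53-63 FREE]
Op 5: free(b) -> (freed b); heap: [0-19 ALLOC][20-28 FREE][29-45 ALLOC][46-52 ALLOC][53-63 FREE]

Answer: [0-19 ALLOC][20-28 FREE][29-45 ALLOC][46-52 ALLOC][53-63 FREE]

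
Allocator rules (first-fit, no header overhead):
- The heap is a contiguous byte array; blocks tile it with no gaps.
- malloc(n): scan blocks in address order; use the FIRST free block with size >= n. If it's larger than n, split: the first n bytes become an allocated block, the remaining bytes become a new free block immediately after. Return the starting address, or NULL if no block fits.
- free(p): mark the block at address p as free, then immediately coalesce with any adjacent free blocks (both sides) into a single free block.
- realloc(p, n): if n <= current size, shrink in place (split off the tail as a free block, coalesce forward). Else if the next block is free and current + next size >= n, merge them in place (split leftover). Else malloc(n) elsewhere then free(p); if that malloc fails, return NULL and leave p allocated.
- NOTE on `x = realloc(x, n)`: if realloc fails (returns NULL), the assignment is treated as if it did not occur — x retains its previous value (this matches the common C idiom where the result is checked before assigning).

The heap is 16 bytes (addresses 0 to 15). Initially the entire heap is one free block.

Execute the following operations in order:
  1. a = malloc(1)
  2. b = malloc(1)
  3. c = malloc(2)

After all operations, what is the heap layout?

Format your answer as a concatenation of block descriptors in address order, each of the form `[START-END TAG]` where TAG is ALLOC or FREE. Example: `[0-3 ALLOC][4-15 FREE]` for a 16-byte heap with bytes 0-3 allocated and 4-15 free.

Op 1: a = malloc(1) -> a = 0; heap: [0-0 ALLOC][1-15 FREE]
Op 2: b = malloc(1) -> b = 1; heap: [0-0 ALLOC][1-1 ALLOC][2-15 FREE]
Op 3: c = malloc(2) -> c = 2; heap: [0-0 ALLOC][1-1 ALLOC][2-3 ALLOC][4-15 FREE]

Answer: [0-0 ALLOC][1-1 ALLOC][2-3 ALLOC][4-15 FREE]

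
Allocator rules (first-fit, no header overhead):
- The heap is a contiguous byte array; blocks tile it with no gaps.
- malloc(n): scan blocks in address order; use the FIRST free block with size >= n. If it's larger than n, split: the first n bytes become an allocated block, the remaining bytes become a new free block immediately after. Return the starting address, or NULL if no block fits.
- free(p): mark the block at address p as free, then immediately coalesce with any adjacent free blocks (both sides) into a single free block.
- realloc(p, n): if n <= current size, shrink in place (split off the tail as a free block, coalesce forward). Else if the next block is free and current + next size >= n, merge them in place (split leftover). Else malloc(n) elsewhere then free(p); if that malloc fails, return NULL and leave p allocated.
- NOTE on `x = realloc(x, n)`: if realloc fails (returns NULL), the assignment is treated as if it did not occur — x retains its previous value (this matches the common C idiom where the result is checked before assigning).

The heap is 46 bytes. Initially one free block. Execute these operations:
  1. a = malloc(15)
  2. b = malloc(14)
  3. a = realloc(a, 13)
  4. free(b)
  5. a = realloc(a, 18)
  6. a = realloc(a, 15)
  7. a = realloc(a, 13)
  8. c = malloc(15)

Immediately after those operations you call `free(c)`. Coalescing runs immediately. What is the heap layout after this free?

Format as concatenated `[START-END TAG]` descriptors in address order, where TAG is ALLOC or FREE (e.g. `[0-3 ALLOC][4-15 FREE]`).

Op 1: a = malloc(15) -> a = 0; heap: [0-14 ALLOC][15-45 FREE]
Op 2: b = malloc(14) -> b = 15; heap: [0-14 ALLOC][15-28 ALLOC][29-45 FREE]
Op 3: a = realloc(a, 13) -> a = 0; heap: [0-12 ALLOC][13-14 FREE][15-28 ALLOC][29-45 FREE]
Op 4: free(b) -> (freed b); heap: [0-12 ALLOC][13-45 FREE]
Op 5: a = realloc(a, 18) -> a = 0; heap: [0-17 ALLOC][18-45 FREE]
Op 6: a = realloc(a, 15) -> a = 0; heap: [0-14 ALLOC][15-45 FREE]
Op 7: a = realloc(a, 13) -> a = 0; heap: [0-12 ALLOC][13-45 FREE]
Op 8: c = malloc(15) -> c = 13; heap: [0-12 ALLOC][13-27 ALLOC][28-45 FREE]
free(c): c = 13 -> block [13-27 ALLOC]; mark free, coalesce with adjacent free neighbors -> [0-12 ALLOC][13-45 FREE]

Answer: [0-12 ALLOC][13-45 FREE]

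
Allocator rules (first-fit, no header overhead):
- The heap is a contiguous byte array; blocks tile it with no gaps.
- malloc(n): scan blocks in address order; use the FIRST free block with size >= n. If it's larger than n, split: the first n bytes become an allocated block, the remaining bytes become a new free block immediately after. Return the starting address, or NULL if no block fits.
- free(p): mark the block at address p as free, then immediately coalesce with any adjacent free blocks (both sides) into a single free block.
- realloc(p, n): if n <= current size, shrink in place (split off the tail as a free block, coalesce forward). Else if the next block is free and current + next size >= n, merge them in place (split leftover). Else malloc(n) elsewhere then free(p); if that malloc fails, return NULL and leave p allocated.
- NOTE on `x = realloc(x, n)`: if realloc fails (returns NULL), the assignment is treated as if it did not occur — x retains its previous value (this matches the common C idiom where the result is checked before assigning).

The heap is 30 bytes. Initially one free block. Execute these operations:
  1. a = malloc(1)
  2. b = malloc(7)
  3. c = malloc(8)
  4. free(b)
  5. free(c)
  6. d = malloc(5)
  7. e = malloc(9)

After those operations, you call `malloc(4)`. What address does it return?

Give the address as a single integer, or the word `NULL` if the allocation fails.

Op 1: a = malloc(1) -> a = 0; heap: [0-0 ALLOC][1-29 FREE]
Op 2: b = malloc(7) -> b = 1; heap: [0-0 ALLOC][1-7 ALLOC][8-29 FREE]
Op 3: c = malloc(8) -> c = 8; heap: [0-0 ALLOC][1-7 ALLOC][8-15 ALLOC][16-29 FREE]
Op 4: free(b) -> (freed b); heap: [0-0 ALLOC][1-7 FREE][8-15 ALLOC][16-29 FREE]
Op 5: free(c) -> (freed c); heap: [0-0 ALLOC][1-29 FREE]
Op 6: d = malloc(5) -> d = 1; heap: [0-0 ALLOC][1-5 ALLOC][6-29 FREE]
Op 7: e = malloc(9) -> e = 6; heap: [0-0 ALLOC][1-5 ALLOC][6-14 ALLOC][15-29 FREE]
malloc(4): first-fit scan over [0-0 ALLOC][1-5 ALLOC][6-14 ALLOC][15-29 FREE] -> 15

Answer: 15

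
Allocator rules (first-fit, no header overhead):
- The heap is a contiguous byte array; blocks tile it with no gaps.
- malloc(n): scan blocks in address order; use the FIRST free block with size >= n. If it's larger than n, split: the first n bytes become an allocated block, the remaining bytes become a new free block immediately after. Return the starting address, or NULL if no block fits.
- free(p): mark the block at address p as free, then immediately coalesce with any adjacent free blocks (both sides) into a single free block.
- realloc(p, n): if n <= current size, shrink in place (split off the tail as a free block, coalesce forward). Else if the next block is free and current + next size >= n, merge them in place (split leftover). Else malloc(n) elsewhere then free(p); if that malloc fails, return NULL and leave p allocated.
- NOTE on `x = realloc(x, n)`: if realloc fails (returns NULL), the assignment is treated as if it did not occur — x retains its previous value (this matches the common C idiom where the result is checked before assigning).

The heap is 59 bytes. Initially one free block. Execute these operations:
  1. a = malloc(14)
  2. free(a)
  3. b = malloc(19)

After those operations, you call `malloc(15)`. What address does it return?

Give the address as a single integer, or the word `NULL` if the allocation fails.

Answer: 19

Derivation:
Op 1: a = malloc(14) -> a = 0; heap: [0-13 ALLOC][14-58 FREE]
Op 2: free(a) -> (freed a); heap: [0-58 FREE]
Op 3: b = malloc(19) -> b = 0; heap: [0-18 ALLOC][19-58 FREE]
malloc(15): first-fit scan over [0-18 ALLOC][19-58 FREE] -> 19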